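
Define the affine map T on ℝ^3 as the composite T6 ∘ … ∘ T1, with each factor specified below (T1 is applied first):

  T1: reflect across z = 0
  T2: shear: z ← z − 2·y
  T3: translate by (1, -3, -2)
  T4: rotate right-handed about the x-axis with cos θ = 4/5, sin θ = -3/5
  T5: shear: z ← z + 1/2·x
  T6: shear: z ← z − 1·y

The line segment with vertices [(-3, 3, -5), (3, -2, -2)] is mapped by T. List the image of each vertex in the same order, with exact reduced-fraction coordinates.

T1 reflect across z = 0: (-3, 3, -5) → (-3, 3, 5); (3, -2, -2) → (3, -2, 2)
T2 shear: z ← z − 2·y: (-3, 3, 5) → (-3, 3, -1); (3, -2, 2) → (3, -2, 6)
T3 translate by (1, -3, -2): (-3, 3, -1) → (-2, 0, -3); (3, -2, 6) → (4, -5, 4)
T4 rotate right-handed about the x-axis with cos θ = 4/5, sin θ = -3/5: (-2, 0, -3) → (-2, -9/5, -12/5); (4, -5, 4) → (4, -8/5, 31/5)
T5 shear: z ← z + 1/2·x: (-2, -9/5, -12/5) → (-2, -9/5, -17/5); (4, -8/5, 31/5) → (4, -8/5, 41/5)
T6 shear: z ← z − 1·y: (-2, -9/5, -17/5) → (-2, -9/5, -8/5); (4, -8/5, 41/5) → (4, -8/5, 49/5)

image vertices: (-2, -9/5, -8/5), (4, -8/5, 49/5)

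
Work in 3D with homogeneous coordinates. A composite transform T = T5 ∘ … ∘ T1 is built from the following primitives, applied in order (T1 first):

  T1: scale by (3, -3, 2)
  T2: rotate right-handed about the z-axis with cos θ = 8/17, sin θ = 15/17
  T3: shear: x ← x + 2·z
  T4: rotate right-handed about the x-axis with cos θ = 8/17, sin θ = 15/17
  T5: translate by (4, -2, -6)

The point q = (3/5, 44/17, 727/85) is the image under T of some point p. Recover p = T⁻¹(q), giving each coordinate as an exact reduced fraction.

T1 = [3 0 0 0; 0 -3 0 0; 0 0 2 0; 0 0 0 1]
T2·T1 = [24/17 45/17 0 0; 45/17 -24/17 0 0; 0 0 2 0; 0 0 0 1]
T3·…·T1 = [24/17 45/17 4 0; 45/17 -24/17 0 0; 0 0 2 0; 0 0 0 1]
T4·…·T1 = [24/17 45/17 4 0; 360/289 -192/289 -30/17 0; 675/289 -360/289 16/17 0; 0 0 0 1]
T5·…·T1 = [24/17 45/17 4 4; 360/289 -192/289 -30/17 -2; 675/289 -360/289 16/17 -6; 0 0 0 1]
det M = -18; M⁻¹ = [8/51 120/289 97/867 758/867; 5/17 386/867 -120/289 -2408/867; 0 -15/34 4/17 9/17; 0 0 0 1]
M⁻¹ · (3/5, 44/17, 727/85)ᵀ = (3, -5, 7/5)ᵀ

p = (3, -5, 7/5)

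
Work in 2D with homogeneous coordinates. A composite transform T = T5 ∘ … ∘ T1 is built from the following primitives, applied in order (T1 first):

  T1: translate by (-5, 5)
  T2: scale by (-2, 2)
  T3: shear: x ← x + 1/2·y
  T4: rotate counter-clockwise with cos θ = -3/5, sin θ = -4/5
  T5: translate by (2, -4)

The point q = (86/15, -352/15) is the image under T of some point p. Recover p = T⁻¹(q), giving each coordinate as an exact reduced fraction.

T1 = [1 0 -5; 0 1 5; 0 0 1]
T2·T1 = [-2 0 10; 0 2 10; 0 0 1]
T3·…·T1 = [-2 1 15; 0 2 10; 0 0 1]
T4·…·T1 = [6/5 1 -1; 8/5 -2 -18; 0 0 1]
T5·…·T1 = [6/5 1 1; 8/5 -2 -22; 0 0 1]
det M = -4; M⁻¹ = [1/2 1/4 5; 2/5 -3/10 -7; 0 0 1]
M⁻¹ · (86/15, -352/15)ᵀ = (2, 7/3)ᵀ

p = (2, 7/3)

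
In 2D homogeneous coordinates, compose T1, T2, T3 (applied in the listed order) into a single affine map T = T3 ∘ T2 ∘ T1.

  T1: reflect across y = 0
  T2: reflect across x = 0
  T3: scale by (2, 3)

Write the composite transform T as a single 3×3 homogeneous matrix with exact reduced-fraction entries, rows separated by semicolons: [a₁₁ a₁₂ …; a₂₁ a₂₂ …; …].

T = [-2 0 0; 0 -3 0; 0 0 1]

T1 = [1 0 0; 0 -1 0; 0 0 1]
T2·T1 = [-1 0 0; 0 -1 0; 0 0 1]
T3·…·T1 = [-2 0 0; 0 -3 0; 0 0 1]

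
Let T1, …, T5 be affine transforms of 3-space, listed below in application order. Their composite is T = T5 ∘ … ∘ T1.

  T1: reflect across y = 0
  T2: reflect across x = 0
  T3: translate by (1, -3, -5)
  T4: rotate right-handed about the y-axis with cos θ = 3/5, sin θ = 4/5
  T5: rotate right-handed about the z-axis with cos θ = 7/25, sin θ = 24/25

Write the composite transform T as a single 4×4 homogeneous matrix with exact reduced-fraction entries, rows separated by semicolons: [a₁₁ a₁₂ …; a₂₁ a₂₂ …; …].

T = [-21/125 24/25 28/125 241/125; -72/125 -7/25 96/125 -513/125; 4/5 0 3/5 -19/5; 0 0 0 1]

T1 = [1 0 0 0; 0 -1 0 0; 0 0 1 0; 0 0 0 1]
T2·T1 = [-1 0 0 0; 0 -1 0 0; 0 0 1 0; 0 0 0 1]
T3·…·T1 = [-1 0 0 1; 0 -1 0 -3; 0 0 1 -5; 0 0 0 1]
T4·…·T1 = [-3/5 0 4/5 -17/5; 0 -1 0 -3; 4/5 0 3/5 -19/5; 0 0 0 1]
T5·…·T1 = [-21/125 24/25 28/125 241/125; -72/125 -7/25 96/125 -513/125; 4/5 0 3/5 -19/5; 0 0 0 1]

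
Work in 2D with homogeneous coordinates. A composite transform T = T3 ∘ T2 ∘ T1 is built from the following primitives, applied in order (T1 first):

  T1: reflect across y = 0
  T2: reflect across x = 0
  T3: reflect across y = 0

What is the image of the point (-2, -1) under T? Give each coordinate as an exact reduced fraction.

T(p) = (2, -1)

T1 reflect across y = 0: (-2, -1) → (-2, 1)
T2 reflect across x = 0: (-2, 1) → (2, 1)
T3 reflect across y = 0: (2, 1) → (2, -1)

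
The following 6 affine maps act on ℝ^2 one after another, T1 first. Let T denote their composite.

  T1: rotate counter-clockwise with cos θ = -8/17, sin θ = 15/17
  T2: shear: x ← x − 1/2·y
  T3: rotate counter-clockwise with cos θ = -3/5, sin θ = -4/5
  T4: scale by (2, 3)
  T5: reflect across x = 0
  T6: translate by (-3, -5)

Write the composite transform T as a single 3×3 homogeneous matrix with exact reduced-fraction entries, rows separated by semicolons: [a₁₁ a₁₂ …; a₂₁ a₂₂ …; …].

T1 = [-8/17 -15/17 0; 15/17 -8/17 0; 0 0 1]
T2·T1 = [-31/34 -11/17 0; 15/17 -8/17 0; 0 0 1]
T3·…·T1 = [213/170 1/85 0; 1/5 4/5 0; 0 0 1]
T4·…·T1 = [213/85 2/85 0; 3/5 12/5 0; 0 0 1]
T5·…·T1 = [-213/85 -2/85 0; 3/5 12/5 0; 0 0 1]
T6·…·T1 = [-213/85 -2/85 -3; 3/5 12/5 -5; 0 0 1]

T = [-213/85 -2/85 -3; 3/5 12/5 -5; 0 0 1]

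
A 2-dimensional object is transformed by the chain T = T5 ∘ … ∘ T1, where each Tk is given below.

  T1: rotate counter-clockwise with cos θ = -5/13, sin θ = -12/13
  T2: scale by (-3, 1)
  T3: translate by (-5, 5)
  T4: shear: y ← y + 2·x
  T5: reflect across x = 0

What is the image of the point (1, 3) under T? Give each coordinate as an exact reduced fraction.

T(p) = (158/13, -278/13)

T1 rotate counter-clockwise with cos θ = -5/13, sin θ = -12/13: (1, 3) → (31/13, -27/13)
T2 scale by (-3, 1): (31/13, -27/13) → (-93/13, -27/13)
T3 translate by (-5, 5): (-93/13, -27/13) → (-158/13, 38/13)
T4 shear: y ← y + 2·x: (-158/13, 38/13) → (-158/13, -278/13)
T5 reflect across x = 0: (-158/13, -278/13) → (158/13, -278/13)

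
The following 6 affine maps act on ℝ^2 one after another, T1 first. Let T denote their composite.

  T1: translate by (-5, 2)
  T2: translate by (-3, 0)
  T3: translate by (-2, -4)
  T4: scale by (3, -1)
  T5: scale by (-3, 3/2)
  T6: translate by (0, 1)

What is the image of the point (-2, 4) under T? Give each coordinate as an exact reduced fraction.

T(p) = (108, -2)

T1 translate by (-5, 2): (-2, 4) → (-7, 6)
T2 translate by (-3, 0): (-7, 6) → (-10, 6)
T3 translate by (-2, -4): (-10, 6) → (-12, 2)
T4 scale by (3, -1): (-12, 2) → (-36, -2)
T5 scale by (-3, 3/2): (-36, -2) → (108, -3)
T6 translate by (0, 1): (108, -3) → (108, -2)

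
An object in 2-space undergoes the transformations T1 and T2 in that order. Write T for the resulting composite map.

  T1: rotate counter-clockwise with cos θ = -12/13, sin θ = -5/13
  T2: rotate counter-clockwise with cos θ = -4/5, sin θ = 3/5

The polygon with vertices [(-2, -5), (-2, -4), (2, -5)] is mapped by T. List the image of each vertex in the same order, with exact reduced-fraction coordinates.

T1 rotate counter-clockwise with cos θ = -12/13, sin θ = -5/13: (-2, -5) → (-1/13, 70/13); (-2, -4) → (4/13, 58/13); (2, -5) → (-49/13, 50/13)
T2 rotate counter-clockwise with cos θ = -4/5, sin θ = 3/5: (-1/13, 70/13) → (-206/65, -283/65); (4/13, 58/13) → (-38/13, -44/13); (-49/13, 50/13) → (46/65, -347/65)

image vertices: (-206/65, -283/65), (-38/13, -44/13), (46/65, -347/65)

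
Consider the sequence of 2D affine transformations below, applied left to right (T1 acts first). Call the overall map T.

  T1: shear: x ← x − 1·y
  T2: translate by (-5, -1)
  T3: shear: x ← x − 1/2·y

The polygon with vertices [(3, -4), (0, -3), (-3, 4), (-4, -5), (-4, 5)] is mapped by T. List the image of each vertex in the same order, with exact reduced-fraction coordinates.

T1 shear: x ← x − 1·y: (3, -4) → (7, -4); (0, -3) → (3, -3); (-3, 4) → (-7, 4); (-4, -5) → (1, -5); (-4, 5) → (-9, 5)
T2 translate by (-5, -1): (7, -4) → (2, -5); (3, -3) → (-2, -4); (-7, 4) → (-12, 3); (1, -5) → (-4, -6); (-9, 5) → (-14, 4)
T3 shear: x ← x − 1/2·y: (2, -5) → (9/2, -5); (-2, -4) → (0, -4); (-12, 3) → (-27/2, 3); (-4, -6) → (-1, -6); (-14, 4) → (-16, 4)

image vertices: (9/2, -5), (0, -4), (-27/2, 3), (-1, -6), (-16, 4)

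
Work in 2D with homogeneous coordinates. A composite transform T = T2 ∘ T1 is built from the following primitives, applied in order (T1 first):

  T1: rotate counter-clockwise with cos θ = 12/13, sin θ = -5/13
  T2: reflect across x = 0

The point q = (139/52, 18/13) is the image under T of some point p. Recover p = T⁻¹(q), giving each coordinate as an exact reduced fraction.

p = (-3, 1/4)

T1 = [12/13 5/13 0; -5/13 12/13 0; 0 0 1]
T2·T1 = [-12/13 -5/13 0; -5/13 12/13 0; 0 0 1]
det M = -1; M⁻¹ = [-12/13 -5/13 0; -5/13 12/13 0; 0 0 1]
M⁻¹ · (139/52, 18/13)ᵀ = (-3, 1/4)ᵀ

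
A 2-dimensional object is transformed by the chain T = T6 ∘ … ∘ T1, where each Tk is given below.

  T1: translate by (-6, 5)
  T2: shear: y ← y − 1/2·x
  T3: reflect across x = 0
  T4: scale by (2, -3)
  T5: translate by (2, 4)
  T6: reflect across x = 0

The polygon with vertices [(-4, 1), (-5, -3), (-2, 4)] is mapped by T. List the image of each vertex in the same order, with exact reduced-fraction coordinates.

image vertices: (-22, -29), (-24, -37/2), (-18, -35)

T1 translate by (-6, 5): (-4, 1) → (-10, 6); (-5, -3) → (-11, 2); (-2, 4) → (-8, 9)
T2 shear: y ← y − 1/2·x: (-10, 6) → (-10, 11); (-11, 2) → (-11, 15/2); (-8, 9) → (-8, 13)
T3 reflect across x = 0: (-10, 11) → (10, 11); (-11, 15/2) → (11, 15/2); (-8, 13) → (8, 13)
T4 scale by (2, -3): (10, 11) → (20, -33); (11, 15/2) → (22, -45/2); (8, 13) → (16, -39)
T5 translate by (2, 4): (20, -33) → (22, -29); (22, -45/2) → (24, -37/2); (16, -39) → (18, -35)
T6 reflect across x = 0: (22, -29) → (-22, -29); (24, -37/2) → (-24, -37/2); (18, -35) → (-18, -35)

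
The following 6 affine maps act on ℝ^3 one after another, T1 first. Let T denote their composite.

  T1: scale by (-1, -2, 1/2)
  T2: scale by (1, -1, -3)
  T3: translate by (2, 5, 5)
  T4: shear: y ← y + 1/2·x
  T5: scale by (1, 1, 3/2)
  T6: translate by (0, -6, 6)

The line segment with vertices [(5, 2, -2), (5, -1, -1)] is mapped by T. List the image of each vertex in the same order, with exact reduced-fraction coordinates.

T1 scale by (-1, -2, 1/2): (5, 2, -2) → (-5, -4, -1); (5, -1, -1) → (-5, 2, -1/2)
T2 scale by (1, -1, -3): (-5, -4, -1) → (-5, 4, 3); (-5, 2, -1/2) → (-5, -2, 3/2)
T3 translate by (2, 5, 5): (-5, 4, 3) → (-3, 9, 8); (-5, -2, 3/2) → (-3, 3, 13/2)
T4 shear: y ← y + 1/2·x: (-3, 9, 8) → (-3, 15/2, 8); (-3, 3, 13/2) → (-3, 3/2, 13/2)
T5 scale by (1, 1, 3/2): (-3, 15/2, 8) → (-3, 15/2, 12); (-3, 3/2, 13/2) → (-3, 3/2, 39/4)
T6 translate by (0, -6, 6): (-3, 15/2, 12) → (-3, 3/2, 18); (-3, 3/2, 39/4) → (-3, -9/2, 63/4)

image vertices: (-3, 3/2, 18), (-3, -9/2, 63/4)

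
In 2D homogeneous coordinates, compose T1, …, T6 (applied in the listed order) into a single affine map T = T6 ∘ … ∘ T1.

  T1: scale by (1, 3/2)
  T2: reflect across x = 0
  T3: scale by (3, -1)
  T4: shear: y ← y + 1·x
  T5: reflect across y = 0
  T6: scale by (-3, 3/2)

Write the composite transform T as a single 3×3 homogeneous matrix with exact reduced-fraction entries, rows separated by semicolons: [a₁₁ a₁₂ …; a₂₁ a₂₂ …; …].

T = [9 0 0; 9/2 9/4 0; 0 0 1]

T1 = [1 0 0; 0 3/2 0; 0 0 1]
T2·T1 = [-1 0 0; 0 3/2 0; 0 0 1]
T3·…·T1 = [-3 0 0; 0 -3/2 0; 0 0 1]
T4·…·T1 = [-3 0 0; -3 -3/2 0; 0 0 1]
T5·…·T1 = [-3 0 0; 3 3/2 0; 0 0 1]
T6·…·T1 = [9 0 0; 9/2 9/4 0; 0 0 1]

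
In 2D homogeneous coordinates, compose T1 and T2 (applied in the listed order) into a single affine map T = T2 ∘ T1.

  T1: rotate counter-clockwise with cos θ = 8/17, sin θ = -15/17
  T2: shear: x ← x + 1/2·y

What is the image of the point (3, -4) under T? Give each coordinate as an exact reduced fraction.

T1 rotate counter-clockwise with cos θ = 8/17, sin θ = -15/17: (3, -4) → (-36/17, -77/17)
T2 shear: x ← x + 1/2·y: (-36/17, -77/17) → (-149/34, -77/17)

T(p) = (-149/34, -77/17)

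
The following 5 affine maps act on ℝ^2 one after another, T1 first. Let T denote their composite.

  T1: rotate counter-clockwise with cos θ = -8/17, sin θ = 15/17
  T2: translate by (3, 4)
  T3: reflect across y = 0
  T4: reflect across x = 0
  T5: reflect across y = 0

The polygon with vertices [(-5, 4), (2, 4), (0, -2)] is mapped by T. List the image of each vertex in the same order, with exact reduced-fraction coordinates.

image vertices: (-31/17, -39/17), (25/17, 66/17), (-81/17, 84/17)

T1 rotate counter-clockwise with cos θ = -8/17, sin θ = 15/17: (-5, 4) → (-20/17, -107/17); (2, 4) → (-76/17, -2/17); (0, -2) → (30/17, 16/17)
T2 translate by (3, 4): (-20/17, -107/17) → (31/17, -39/17); (-76/17, -2/17) → (-25/17, 66/17); (30/17, 16/17) → (81/17, 84/17)
T3 reflect across y = 0: (31/17, -39/17) → (31/17, 39/17); (-25/17, 66/17) → (-25/17, -66/17); (81/17, 84/17) → (81/17, -84/17)
T4 reflect across x = 0: (31/17, 39/17) → (-31/17, 39/17); (-25/17, -66/17) → (25/17, -66/17); (81/17, -84/17) → (-81/17, -84/17)
T5 reflect across y = 0: (-31/17, 39/17) → (-31/17, -39/17); (25/17, -66/17) → (25/17, 66/17); (-81/17, -84/17) → (-81/17, 84/17)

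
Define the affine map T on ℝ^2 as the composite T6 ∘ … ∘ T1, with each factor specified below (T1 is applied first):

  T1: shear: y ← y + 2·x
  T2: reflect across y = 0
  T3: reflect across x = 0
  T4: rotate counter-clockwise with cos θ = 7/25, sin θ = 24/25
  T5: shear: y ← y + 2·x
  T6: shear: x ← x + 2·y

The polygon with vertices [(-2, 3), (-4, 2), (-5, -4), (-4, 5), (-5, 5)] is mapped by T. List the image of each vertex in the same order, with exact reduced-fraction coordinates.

T1 shear: y ← y + 2·x: (-2, 3) → (-2, -1); (-4, 2) → (-4, -6); (-5, -4) → (-5, -14); (-4, 5) → (-4, -3); (-5, 5) → (-5, -5)
T2 reflect across y = 0: (-2, -1) → (-2, 1); (-4, -6) → (-4, 6); (-5, -14) → (-5, 14); (-4, -3) → (-4, 3); (-5, -5) → (-5, 5)
T3 reflect across x = 0: (-2, 1) → (2, 1); (-4, 6) → (4, 6); (-5, 14) → (5, 14); (-4, 3) → (4, 3); (-5, 5) → (5, 5)
T4 rotate counter-clockwise with cos θ = 7/25, sin θ = 24/25: (2, 1) → (-2/5, 11/5); (4, 6) → (-116/25, 138/25); (5, 14) → (-301/25, 218/25); (4, 3) → (-44/25, 117/25); (5, 5) → (-17/5, 31/5)
T5 shear: y ← y + 2·x: (-2/5, 11/5) → (-2/5, 7/5); (-116/25, 138/25) → (-116/25, -94/25); (-301/25, 218/25) → (-301/25, -384/25); (-44/25, 117/25) → (-44/25, 29/25); (-17/5, 31/5) → (-17/5, -3/5)
T6 shear: x ← x + 2·y: (-2/5, 7/5) → (12/5, 7/5); (-116/25, -94/25) → (-304/25, -94/25); (-301/25, -384/25) → (-1069/25, -384/25); (-44/25, 29/25) → (14/25, 29/25); (-17/5, -3/5) → (-23/5, -3/5)

image vertices: (12/5, 7/5), (-304/25, -94/25), (-1069/25, -384/25), (14/25, 29/25), (-23/5, -3/5)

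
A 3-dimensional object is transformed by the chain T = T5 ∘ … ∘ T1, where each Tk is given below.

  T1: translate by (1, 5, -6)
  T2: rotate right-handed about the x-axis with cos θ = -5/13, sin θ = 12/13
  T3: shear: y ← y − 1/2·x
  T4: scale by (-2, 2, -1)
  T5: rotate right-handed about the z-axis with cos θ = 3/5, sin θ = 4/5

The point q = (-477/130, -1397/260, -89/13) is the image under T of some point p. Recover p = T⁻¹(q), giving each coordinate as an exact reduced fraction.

p = (9/4, 3/4, 2)

T1 = [1 0 0 1; 0 1 0 5; 0 0 1 -6; 0 0 0 1]
T2·T1 = [1 0 0 1; 0 -5/13 -12/13 47/13; 0 12/13 -5/13 90/13; 0 0 0 1]
T3·…·T1 = [1 0 0 1; -1/2 -5/13 -12/13 81/26; 0 12/13 -5/13 90/13; 0 0 0 1]
T4·…·T1 = [-2 0 0 -2; -1 -10/13 -24/13 81/13; 0 -12/13 5/13 -90/13; 0 0 0 1]
T5·…·T1 = [-2/5 8/13 96/65 -402/65; -11/5 -6/13 -72/65 139/65; 0 -12/13 5/13 -90/13; 0 0 0 1]
det M = 4; M⁻¹ = [-3/10 -2/5 0 -1; 11/52 -1/26 -12/13 -5; 33/65 -6/65 5/13 6; 0 0 0 1]
M⁻¹ · (-477/130, -1397/260, -89/13)ᵀ = (9/4, 3/4, 2)ᵀ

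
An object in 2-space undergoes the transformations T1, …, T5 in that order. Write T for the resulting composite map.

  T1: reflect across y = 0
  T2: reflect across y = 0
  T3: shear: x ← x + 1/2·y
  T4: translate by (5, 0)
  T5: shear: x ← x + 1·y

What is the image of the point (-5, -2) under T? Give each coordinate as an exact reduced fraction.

T1 reflect across y = 0: (-5, -2) → (-5, 2)
T2 reflect across y = 0: (-5, 2) → (-5, -2)
T3 shear: x ← x + 1/2·y: (-5, -2) → (-6, -2)
T4 translate by (5, 0): (-6, -2) → (-1, -2)
T5 shear: x ← x + 1·y: (-1, -2) → (-3, -2)

T(p) = (-3, -2)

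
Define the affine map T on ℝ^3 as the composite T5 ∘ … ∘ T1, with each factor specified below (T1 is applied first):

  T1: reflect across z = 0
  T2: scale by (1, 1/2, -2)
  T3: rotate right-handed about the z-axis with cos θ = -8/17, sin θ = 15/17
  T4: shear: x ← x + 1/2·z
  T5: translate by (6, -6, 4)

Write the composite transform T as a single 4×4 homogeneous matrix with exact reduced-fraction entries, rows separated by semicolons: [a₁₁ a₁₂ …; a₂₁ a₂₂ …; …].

T = [-8/17 -15/34 1 6; 15/17 -4/17 0 -6; 0 0 2 4; 0 0 0 1]

T1 = [1 0 0 0; 0 1 0 0; 0 0 -1 0; 0 0 0 1]
T2·T1 = [1 0 0 0; 0 1/2 0 0; 0 0 2 0; 0 0 0 1]
T3·…·T1 = [-8/17 -15/34 0 0; 15/17 -4/17 0 0; 0 0 2 0; 0 0 0 1]
T4·…·T1 = [-8/17 -15/34 1 0; 15/17 -4/17 0 0; 0 0 2 0; 0 0 0 1]
T5·…·T1 = [-8/17 -15/34 1 6; 15/17 -4/17 0 -6; 0 0 2 4; 0 0 0 1]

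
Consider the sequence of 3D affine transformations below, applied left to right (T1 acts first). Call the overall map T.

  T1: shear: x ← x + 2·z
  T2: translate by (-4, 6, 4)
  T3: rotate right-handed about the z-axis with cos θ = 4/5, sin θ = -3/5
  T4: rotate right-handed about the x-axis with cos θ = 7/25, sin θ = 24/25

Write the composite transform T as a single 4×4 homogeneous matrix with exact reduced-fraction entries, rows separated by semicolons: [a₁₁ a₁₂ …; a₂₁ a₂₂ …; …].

T1 = [1 0 2 0; 0 1 0 0; 0 0 1 0; 0 0 0 1]
T2·T1 = [1 0 2 -4; 0 1 0 6; 0 0 1 4; 0 0 0 1]
T3·…·T1 = [4/5 3/5 8/5 2/5; -3/5 4/5 -6/5 36/5; 0 0 1 4; 0 0 0 1]
T4·…·T1 = [4/5 3/5 8/5 2/5; -21/125 28/125 -162/125 -228/125; -72/125 96/125 -109/125 1004/125; 0 0 0 1]

T = [4/5 3/5 8/5 2/5; -21/125 28/125 -162/125 -228/125; -72/125 96/125 -109/125 1004/125; 0 0 0 1]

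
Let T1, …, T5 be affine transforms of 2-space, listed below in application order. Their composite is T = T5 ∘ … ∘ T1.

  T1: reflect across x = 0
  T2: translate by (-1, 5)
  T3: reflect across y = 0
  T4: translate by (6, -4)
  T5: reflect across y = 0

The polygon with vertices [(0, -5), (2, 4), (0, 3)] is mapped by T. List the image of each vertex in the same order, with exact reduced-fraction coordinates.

image vertices: (5, 4), (3, 13), (5, 12)

T1 reflect across x = 0: (0, -5) → (0, -5); (2, 4) → (-2, 4); (0, 3) → (0, 3)
T2 translate by (-1, 5): (0, -5) → (-1, 0); (-2, 4) → (-3, 9); (0, 3) → (-1, 8)
T3 reflect across y = 0: (-1, 0) → (-1, 0); (-3, 9) → (-3, -9); (-1, 8) → (-1, -8)
T4 translate by (6, -4): (-1, 0) → (5, -4); (-3, -9) → (3, -13); (-1, -8) → (5, -12)
T5 reflect across y = 0: (5, -4) → (5, 4); (3, -13) → (3, 13); (5, -12) → (5, 12)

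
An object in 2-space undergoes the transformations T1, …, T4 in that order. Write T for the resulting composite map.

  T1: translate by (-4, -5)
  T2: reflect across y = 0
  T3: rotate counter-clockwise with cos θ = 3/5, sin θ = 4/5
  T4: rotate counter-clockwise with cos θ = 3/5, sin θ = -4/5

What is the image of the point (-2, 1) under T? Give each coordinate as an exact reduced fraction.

T(p) = (-6, 4)

T1 translate by (-4, -5): (-2, 1) → (-6, -4)
T2 reflect across y = 0: (-6, -4) → (-6, 4)
T3 rotate counter-clockwise with cos θ = 3/5, sin θ = 4/5: (-6, 4) → (-34/5, -12/5)
T4 rotate counter-clockwise with cos θ = 3/5, sin θ = -4/5: (-34/5, -12/5) → (-6, 4)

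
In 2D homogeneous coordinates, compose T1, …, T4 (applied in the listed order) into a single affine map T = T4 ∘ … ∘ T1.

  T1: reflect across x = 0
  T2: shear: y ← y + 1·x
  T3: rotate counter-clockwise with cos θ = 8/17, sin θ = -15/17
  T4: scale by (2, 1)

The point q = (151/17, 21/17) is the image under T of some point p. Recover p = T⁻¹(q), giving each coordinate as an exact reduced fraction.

p = (-1, 7/2)

T1 = [-1 0 0; 0 1 0; 0 0 1]
T2·T1 = [-1 0 0; -1 1 0; 0 0 1]
T3·…·T1 = [-23/17 15/17 0; 7/17 8/17 0; 0 0 1]
T4·…·T1 = [-46/17 30/17 0; 7/17 8/17 0; 0 0 1]
det M = -2; M⁻¹ = [-4/17 15/17 0; 7/34 23/17 0; 0 0 1]
M⁻¹ · (151/17, 21/17)ᵀ = (-1, 7/2)ᵀ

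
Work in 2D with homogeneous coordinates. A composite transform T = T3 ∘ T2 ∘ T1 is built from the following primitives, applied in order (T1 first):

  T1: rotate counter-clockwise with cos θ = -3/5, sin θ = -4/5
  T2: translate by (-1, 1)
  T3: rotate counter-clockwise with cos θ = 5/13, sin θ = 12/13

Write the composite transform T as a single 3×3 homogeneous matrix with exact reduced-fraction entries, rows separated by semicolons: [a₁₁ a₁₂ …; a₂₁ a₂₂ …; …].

T1 = [-3/5 4/5 0; -4/5 -3/5 0; 0 0 1]
T2·T1 = [-3/5 4/5 -1; -4/5 -3/5 1; 0 0 1]
T3·…·T1 = [33/65 56/65 -17/13; -56/65 33/65 -7/13; 0 0 1]

T = [33/65 56/65 -17/13; -56/65 33/65 -7/13; 0 0 1]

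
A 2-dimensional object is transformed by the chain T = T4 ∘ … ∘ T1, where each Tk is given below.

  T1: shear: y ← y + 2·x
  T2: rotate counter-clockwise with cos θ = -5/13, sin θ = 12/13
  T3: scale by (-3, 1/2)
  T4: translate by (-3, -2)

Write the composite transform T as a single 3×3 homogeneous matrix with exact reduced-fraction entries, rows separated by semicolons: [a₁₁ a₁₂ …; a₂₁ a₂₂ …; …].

T1 = [1 0 0; 2 1 0; 0 0 1]
T2·T1 = [-29/13 -12/13 0; 2/13 -5/13 0; 0 0 1]
T3·…·T1 = [87/13 36/13 0; 1/13 -5/26 0; 0 0 1]
T4·…·T1 = [87/13 36/13 -3; 1/13 -5/26 -2; 0 0 1]

T = [87/13 36/13 -3; 1/13 -5/26 -2; 0 0 1]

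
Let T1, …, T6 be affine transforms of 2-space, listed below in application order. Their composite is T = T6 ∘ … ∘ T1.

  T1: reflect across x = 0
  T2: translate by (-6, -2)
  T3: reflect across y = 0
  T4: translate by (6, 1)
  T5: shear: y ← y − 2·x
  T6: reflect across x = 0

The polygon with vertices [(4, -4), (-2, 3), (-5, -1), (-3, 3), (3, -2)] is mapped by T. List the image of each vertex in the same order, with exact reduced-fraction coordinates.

T1 reflect across x = 0: (4, -4) → (-4, -4); (-2, 3) → (2, 3); (-5, -1) → (5, -1); (-3, 3) → (3, 3); (3, -2) → (-3, -2)
T2 translate by (-6, -2): (-4, -4) → (-10, -6); (2, 3) → (-4, 1); (5, -1) → (-1, -3); (3, 3) → (-3, 1); (-3, -2) → (-9, -4)
T3 reflect across y = 0: (-10, -6) → (-10, 6); (-4, 1) → (-4, -1); (-1, -3) → (-1, 3); (-3, 1) → (-3, -1); (-9, -4) → (-9, 4)
T4 translate by (6, 1): (-10, 6) → (-4, 7); (-4, -1) → (2, 0); (-1, 3) → (5, 4); (-3, -1) → (3, 0); (-9, 4) → (-3, 5)
T5 shear: y ← y − 2·x: (-4, 7) → (-4, 15); (2, 0) → (2, -4); (5, 4) → (5, -6); (3, 0) → (3, -6); (-3, 5) → (-3, 11)
T6 reflect across x = 0: (-4, 15) → (4, 15); (2, -4) → (-2, -4); (5, -6) → (-5, -6); (3, -6) → (-3, -6); (-3, 11) → (3, 11)

image vertices: (4, 15), (-2, -4), (-5, -6), (-3, -6), (3, 11)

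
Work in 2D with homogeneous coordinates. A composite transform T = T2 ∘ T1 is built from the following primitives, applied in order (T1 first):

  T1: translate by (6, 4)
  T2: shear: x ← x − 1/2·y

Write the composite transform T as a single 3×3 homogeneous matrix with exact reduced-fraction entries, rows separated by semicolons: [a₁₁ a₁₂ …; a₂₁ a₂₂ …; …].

T1 = [1 0 6; 0 1 4; 0 0 1]
T2·T1 = [1 -1/2 4; 0 1 4; 0 0 1]

T = [1 -1/2 4; 0 1 4; 0 0 1]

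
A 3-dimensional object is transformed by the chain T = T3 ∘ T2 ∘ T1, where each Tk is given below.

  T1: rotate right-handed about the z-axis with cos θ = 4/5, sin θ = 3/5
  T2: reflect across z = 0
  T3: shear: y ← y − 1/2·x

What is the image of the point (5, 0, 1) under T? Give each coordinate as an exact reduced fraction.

T1 rotate right-handed about the z-axis with cos θ = 4/5, sin θ = 3/5: (5, 0, 1) → (4, 3, 1)
T2 reflect across z = 0: (4, 3, 1) → (4, 3, -1)
T3 shear: y ← y − 1/2·x: (4, 3, -1) → (4, 1, -1)

T(p) = (4, 1, -1)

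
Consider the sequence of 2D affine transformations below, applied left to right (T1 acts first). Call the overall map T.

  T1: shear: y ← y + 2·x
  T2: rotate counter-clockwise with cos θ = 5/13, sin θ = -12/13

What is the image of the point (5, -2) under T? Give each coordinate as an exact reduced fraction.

T(p) = (121/13, -20/13)

T1 shear: y ← y + 2·x: (5, -2) → (5, 8)
T2 rotate counter-clockwise with cos θ = 5/13, sin θ = -12/13: (5, 8) → (121/13, -20/13)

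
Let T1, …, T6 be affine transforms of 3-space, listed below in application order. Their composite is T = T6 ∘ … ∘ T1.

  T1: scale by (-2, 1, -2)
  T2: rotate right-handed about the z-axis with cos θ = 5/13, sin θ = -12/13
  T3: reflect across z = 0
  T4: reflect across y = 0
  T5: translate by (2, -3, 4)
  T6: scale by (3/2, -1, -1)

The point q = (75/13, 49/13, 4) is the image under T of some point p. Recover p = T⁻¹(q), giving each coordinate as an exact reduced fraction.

p = (0, 2, -4)

T1 = [-2 0 0 0; 0 1 0 0; 0 0 -2 0; 0 0 0 1]
T2·T1 = [-10/13 12/13 0 0; 24/13 5/13 0 0; 0 0 -2 0; 0 0 0 1]
T3·…·T1 = [-10/13 12/13 0 0; 24/13 5/13 0 0; 0 0 2 0; 0 0 0 1]
T4·…·T1 = [-10/13 12/13 0 0; -24/13 -5/13 0 0; 0 0 2 0; 0 0 0 1]
T5·…·T1 = [-10/13 12/13 0 2; -24/13 -5/13 0 -3; 0 0 2 4; 0 0 0 1]
T6·…·T1 = [-15/13 18/13 0 3; 24/13 5/13 0 3; 0 0 -2 -4; 0 0 0 1]
det M = 6; M⁻¹ = [-5/39 6/13 0 -1; 8/13 5/13 0 -3; 0 0 -1/2 -2; 0 0 0 1]
M⁻¹ · (75/13, 49/13, 4)ᵀ = (0, 2, -4)ᵀ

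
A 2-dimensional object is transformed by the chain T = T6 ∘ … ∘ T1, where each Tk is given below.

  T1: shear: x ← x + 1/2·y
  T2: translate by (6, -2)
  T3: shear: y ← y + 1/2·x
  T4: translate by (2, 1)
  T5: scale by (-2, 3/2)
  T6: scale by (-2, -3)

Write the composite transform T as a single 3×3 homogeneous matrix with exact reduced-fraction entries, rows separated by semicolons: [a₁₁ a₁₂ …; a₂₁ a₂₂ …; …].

T1 = [1 1/2 0; 0 1 0; 0 0 1]
T2·T1 = [1 1/2 6; 0 1 -2; 0 0 1]
T3·…·T1 = [1 1/2 6; 1/2 5/4 1; 0 0 1]
T4·…·T1 = [1 1/2 8; 1/2 5/4 2; 0 0 1]
T5·…·T1 = [-2 -1 -16; 3/4 15/8 3; 0 0 1]
T6·…·T1 = [4 2 32; -9/4 -45/8 -9; 0 0 1]

T = [4 2 32; -9/4 -45/8 -9; 0 0 1]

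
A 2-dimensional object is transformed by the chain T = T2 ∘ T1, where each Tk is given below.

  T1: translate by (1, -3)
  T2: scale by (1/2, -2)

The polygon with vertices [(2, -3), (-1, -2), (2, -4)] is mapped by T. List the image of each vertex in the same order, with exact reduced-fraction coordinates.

image vertices: (3/2, 12), (0, 10), (3/2, 14)

T1 translate by (1, -3): (2, -3) → (3, -6); (-1, -2) → (0, -5); (2, -4) → (3, -7)
T2 scale by (1/2, -2): (3, -6) → (3/2, 12); (0, -5) → (0, 10); (3, -7) → (3/2, 14)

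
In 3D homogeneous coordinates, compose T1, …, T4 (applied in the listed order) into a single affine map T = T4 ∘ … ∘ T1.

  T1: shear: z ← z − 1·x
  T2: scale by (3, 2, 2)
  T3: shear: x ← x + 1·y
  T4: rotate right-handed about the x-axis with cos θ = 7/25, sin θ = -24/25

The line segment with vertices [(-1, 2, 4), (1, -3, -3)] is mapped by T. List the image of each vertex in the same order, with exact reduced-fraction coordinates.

image vertices: (1, 268/25, -26/25), (-3, -234/25, 88/25)

T1 shear: z ← z − 1·x: (-1, 2, 4) → (-1, 2, 5); (1, -3, -3) → (1, -3, -4)
T2 scale by (3, 2, 2): (-1, 2, 5) → (-3, 4, 10); (1, -3, -4) → (3, -6, -8)
T3 shear: x ← x + 1·y: (-3, 4, 10) → (1, 4, 10); (3, -6, -8) → (-3, -6, -8)
T4 rotate right-handed about the x-axis with cos θ = 7/25, sin θ = -24/25: (1, 4, 10) → (1, 268/25, -26/25); (-3, -6, -8) → (-3, -234/25, 88/25)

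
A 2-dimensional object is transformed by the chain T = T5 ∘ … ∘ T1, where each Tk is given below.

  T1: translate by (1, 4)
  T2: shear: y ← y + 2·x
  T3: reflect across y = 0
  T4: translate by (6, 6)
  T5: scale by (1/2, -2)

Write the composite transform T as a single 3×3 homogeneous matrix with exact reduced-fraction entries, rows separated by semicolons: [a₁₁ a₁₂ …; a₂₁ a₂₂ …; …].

T = [1/2 0 7/2; 4 2 0; 0 0 1]

T1 = [1 0 1; 0 1 4; 0 0 1]
T2·T1 = [1 0 1; 2 1 6; 0 0 1]
T3·…·T1 = [1 0 1; -2 -1 -6; 0 0 1]
T4·…·T1 = [1 0 7; -2 -1 0; 0 0 1]
T5·…·T1 = [1/2 0 7/2; 4 2 0; 0 0 1]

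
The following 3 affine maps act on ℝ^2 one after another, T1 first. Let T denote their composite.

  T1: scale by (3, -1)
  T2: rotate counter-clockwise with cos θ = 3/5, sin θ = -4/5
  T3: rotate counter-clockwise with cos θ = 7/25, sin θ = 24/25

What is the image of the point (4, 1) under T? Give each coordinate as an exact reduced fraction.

T1 scale by (3, -1): (4, 1) → (12, -1)
T2 rotate counter-clockwise with cos θ = 3/5, sin θ = -4/5: (12, -1) → (32/5, -51/5)
T3 rotate counter-clockwise with cos θ = 7/25, sin θ = 24/25: (32/5, -51/5) → (1448/125, 411/125)

T(p) = (1448/125, 411/125)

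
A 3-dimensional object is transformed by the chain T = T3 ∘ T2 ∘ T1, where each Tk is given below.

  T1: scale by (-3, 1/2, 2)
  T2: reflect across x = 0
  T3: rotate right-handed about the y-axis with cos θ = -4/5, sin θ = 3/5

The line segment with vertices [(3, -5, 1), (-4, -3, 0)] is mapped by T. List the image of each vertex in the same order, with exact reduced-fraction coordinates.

image vertices: (-6, -5/2, -7), (48/5, -3/2, 36/5)

T1 scale by (-3, 1/2, 2): (3, -5, 1) → (-9, -5/2, 2); (-4, -3, 0) → (12, -3/2, 0)
T2 reflect across x = 0: (-9, -5/2, 2) → (9, -5/2, 2); (12, -3/2, 0) → (-12, -3/2, 0)
T3 rotate right-handed about the y-axis with cos θ = -4/5, sin θ = 3/5: (9, -5/2, 2) → (-6, -5/2, -7); (-12, -3/2, 0) → (48/5, -3/2, 36/5)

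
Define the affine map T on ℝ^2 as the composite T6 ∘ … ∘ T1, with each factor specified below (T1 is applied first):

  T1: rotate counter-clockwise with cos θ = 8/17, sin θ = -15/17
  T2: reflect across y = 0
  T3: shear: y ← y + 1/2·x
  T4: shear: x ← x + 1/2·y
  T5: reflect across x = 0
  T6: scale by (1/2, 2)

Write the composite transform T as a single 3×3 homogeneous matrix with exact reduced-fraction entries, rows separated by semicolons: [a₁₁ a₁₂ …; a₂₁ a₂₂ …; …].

T1 = [8/17 15/17 0; -15/17 8/17 0; 0 0 1]
T2·T1 = [8/17 15/17 0; 15/17 -8/17 0; 0 0 1]
T3·…·T1 = [8/17 15/17 0; 19/17 -1/34 0; 0 0 1]
T4·…·T1 = [35/34 59/68 0; 19/17 -1/34 0; 0 0 1]
T5·…·T1 = [-35/34 -59/68 0; 19/17 -1/34 0; 0 0 1]
T6·…·T1 = [-35/68 -59/136 0; 38/17 -1/17 0; 0 0 1]

T = [-35/68 -59/136 0; 38/17 -1/17 0; 0 0 1]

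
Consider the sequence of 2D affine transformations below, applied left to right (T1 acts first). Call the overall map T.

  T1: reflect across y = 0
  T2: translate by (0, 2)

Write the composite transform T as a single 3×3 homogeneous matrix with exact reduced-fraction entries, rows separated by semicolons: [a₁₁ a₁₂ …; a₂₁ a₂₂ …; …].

T = [1 0 0; 0 -1 2; 0 0 1]

T1 = [1 0 0; 0 -1 0; 0 0 1]
T2·T1 = [1 0 0; 0 -1 2; 0 0 1]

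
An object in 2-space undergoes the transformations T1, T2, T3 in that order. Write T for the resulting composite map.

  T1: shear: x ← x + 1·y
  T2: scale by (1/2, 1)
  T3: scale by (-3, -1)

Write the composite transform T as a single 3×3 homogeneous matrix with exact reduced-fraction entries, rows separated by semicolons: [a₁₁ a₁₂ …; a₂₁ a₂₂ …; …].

T = [-3/2 -3/2 0; 0 -1 0; 0 0 1]

T1 = [1 1 0; 0 1 0; 0 0 1]
T2·T1 = [1/2 1/2 0; 0 1 0; 0 0 1]
T3·…·T1 = [-3/2 -3/2 0; 0 -1 0; 0 0 1]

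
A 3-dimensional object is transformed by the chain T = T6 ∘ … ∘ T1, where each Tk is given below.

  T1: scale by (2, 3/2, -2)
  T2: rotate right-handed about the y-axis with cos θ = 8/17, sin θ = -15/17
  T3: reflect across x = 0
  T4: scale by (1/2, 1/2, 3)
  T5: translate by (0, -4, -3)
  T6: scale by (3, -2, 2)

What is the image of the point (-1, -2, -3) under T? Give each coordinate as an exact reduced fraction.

T1 scale by (2, 3/2, -2): (-1, -2, -3) → (-2, -3, 6)
T2 rotate right-handed about the y-axis with cos θ = 8/17, sin θ = -15/17: (-2, -3, 6) → (-106/17, -3, 18/17)
T3 reflect across x = 0: (-106/17, -3, 18/17) → (106/17, -3, 18/17)
T4 scale by (1/2, 1/2, 3): (106/17, -3, 18/17) → (53/17, -3/2, 54/17)
T5 translate by (0, -4, -3): (53/17, -3/2, 54/17) → (53/17, -11/2, 3/17)
T6 scale by (3, -2, 2): (53/17, -11/2, 3/17) → (159/17, 11, 6/17)

T(p) = (159/17, 11, 6/17)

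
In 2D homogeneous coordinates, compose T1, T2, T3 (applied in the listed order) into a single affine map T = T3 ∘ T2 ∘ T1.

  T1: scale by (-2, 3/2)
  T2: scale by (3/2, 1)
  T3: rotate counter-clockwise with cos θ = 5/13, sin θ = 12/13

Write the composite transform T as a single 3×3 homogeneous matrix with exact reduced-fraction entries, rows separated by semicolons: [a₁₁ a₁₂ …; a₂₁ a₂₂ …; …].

T1 = [-2 0 0; 0 3/2 0; 0 0 1]
T2·T1 = [-3 0 0; 0 3/2 0; 0 0 1]
T3·…·T1 = [-15/13 -18/13 0; -36/13 15/26 0; 0 0 1]

T = [-15/13 -18/13 0; -36/13 15/26 0; 0 0 1]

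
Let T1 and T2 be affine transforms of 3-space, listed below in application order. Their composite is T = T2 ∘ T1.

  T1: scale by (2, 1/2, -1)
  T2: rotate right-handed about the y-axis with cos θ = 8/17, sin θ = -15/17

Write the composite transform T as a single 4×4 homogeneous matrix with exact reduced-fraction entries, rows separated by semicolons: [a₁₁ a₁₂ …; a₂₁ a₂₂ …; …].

T1 = [2 0 0 0; 0 1/2 0 0; 0 0 -1 0; 0 0 0 1]
T2·T1 = [16/17 0 15/17 0; 0 1/2 0 0; 30/17 0 -8/17 0; 0 0 0 1]

T = [16/17 0 15/17 0; 0 1/2 0 0; 30/17 0 -8/17 0; 0 0 0 1]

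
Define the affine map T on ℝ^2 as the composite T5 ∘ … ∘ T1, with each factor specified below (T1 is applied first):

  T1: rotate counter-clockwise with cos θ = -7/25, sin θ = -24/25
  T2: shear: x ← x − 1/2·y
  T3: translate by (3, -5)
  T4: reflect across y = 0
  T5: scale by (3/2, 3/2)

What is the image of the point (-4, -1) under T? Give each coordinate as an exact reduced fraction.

T1 rotate counter-clockwise with cos θ = -7/25, sin θ = -24/25: (-4, -1) → (4/25, 103/25)
T2 shear: x ← x − 1/2·y: (4/25, 103/25) → (-19/10, 103/25)
T3 translate by (3, -5): (-19/10, 103/25) → (11/10, -22/25)
T4 reflect across y = 0: (11/10, -22/25) → (11/10, 22/25)
T5 scale by (3/2, 3/2): (11/10, 22/25) → (33/20, 33/25)

T(p) = (33/20, 33/25)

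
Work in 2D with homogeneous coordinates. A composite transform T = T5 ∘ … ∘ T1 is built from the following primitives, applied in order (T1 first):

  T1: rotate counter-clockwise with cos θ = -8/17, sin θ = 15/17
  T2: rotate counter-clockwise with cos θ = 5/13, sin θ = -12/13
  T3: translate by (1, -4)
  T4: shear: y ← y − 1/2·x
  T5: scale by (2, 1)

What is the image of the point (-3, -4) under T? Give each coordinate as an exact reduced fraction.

T(p) = (970/221, -4399/442)

T1 rotate counter-clockwise with cos θ = -8/17, sin θ = 15/17: (-3, -4) → (84/17, -13/17)
T2 rotate counter-clockwise with cos θ = 5/13, sin θ = -12/13: (84/17, -13/17) → (264/221, -1073/221)
T3 translate by (1, -4): (264/221, -1073/221) → (485/221, -1957/221)
T4 shear: y ← y − 1/2·x: (485/221, -1957/221) → (485/221, -4399/442)
T5 scale by (2, 1): (485/221, -4399/442) → (970/221, -4399/442)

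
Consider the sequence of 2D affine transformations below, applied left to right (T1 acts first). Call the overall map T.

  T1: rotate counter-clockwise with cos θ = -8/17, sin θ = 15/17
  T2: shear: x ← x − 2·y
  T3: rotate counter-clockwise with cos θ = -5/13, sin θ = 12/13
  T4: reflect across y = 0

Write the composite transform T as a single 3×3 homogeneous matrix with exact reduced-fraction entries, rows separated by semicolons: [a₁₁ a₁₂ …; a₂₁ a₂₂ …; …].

T = [10/221 7/17 0; 531/221 -4/17 0; 0 0 1]

T1 = [-8/17 -15/17 0; 15/17 -8/17 0; 0 0 1]
T2·T1 = [-38/17 1/17 0; 15/17 -8/17 0; 0 0 1]
T3·…·T1 = [10/221 7/17 0; -531/221 4/17 0; 0 0 1]
T4·…·T1 = [10/221 7/17 0; 531/221 -4/17 0; 0 0 1]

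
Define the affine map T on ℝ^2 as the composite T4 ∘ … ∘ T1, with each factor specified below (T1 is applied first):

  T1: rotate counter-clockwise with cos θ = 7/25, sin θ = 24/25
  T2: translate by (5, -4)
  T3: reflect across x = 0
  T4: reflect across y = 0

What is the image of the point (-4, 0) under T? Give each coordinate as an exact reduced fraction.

T1 rotate counter-clockwise with cos θ = 7/25, sin θ = 24/25: (-4, 0) → (-28/25, -96/25)
T2 translate by (5, -4): (-28/25, -96/25) → (97/25, -196/25)
T3 reflect across x = 0: (97/25, -196/25) → (-97/25, -196/25)
T4 reflect across y = 0: (-97/25, -196/25) → (-97/25, 196/25)

T(p) = (-97/25, 196/25)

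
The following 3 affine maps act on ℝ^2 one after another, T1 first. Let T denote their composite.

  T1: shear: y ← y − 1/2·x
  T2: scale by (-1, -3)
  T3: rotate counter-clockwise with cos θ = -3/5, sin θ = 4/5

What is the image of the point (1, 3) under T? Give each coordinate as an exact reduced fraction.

T1 shear: y ← y − 1/2·x: (1, 3) → (1, 5/2)
T2 scale by (-1, -3): (1, 5/2) → (-1, -15/2)
T3 rotate counter-clockwise with cos θ = -3/5, sin θ = 4/5: (-1, -15/2) → (33/5, 37/10)

T(p) = (33/5, 37/10)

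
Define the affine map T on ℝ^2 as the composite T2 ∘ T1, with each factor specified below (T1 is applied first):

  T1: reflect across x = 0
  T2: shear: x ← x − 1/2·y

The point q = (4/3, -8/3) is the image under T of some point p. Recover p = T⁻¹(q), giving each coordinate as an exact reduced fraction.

p = (0, -8/3)

T1 = [-1 0 0; 0 1 0; 0 0 1]
T2·T1 = [-1 -1/2 0; 0 1 0; 0 0 1]
det M = -1; M⁻¹ = [-1 -1/2 0; 0 1 0; 0 0 1]
M⁻¹ · (4/3, -8/3)ᵀ = (0, -8/3)ᵀ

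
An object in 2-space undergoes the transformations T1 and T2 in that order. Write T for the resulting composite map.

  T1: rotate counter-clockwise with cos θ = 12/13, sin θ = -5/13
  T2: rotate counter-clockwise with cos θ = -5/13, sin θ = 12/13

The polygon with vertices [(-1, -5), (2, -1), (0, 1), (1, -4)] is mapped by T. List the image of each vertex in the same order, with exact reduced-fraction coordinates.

T1 rotate counter-clockwise with cos θ = 12/13, sin θ = -5/13: (-1, -5) → (-37/13, -55/13); (2, -1) → (19/13, -22/13); (0, 1) → (5/13, 12/13); (1, -4) → (-8/13, -53/13)
T2 rotate counter-clockwise with cos θ = -5/13, sin θ = 12/13: (-37/13, -55/13) → (5, -1); (19/13, -22/13) → (1, 2); (5/13, 12/13) → (-1, 0); (-8/13, -53/13) → (4, 1)

image vertices: (5, -1), (1, 2), (-1, 0), (4, 1)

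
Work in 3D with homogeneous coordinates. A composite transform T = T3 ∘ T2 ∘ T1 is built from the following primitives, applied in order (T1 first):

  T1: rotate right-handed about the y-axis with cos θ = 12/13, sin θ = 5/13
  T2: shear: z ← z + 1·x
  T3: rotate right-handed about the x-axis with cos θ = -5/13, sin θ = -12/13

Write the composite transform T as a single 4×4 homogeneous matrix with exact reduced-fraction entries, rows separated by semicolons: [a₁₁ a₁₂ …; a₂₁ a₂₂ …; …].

T1 = [12/13 0 5/13 0; 0 1 0 0; -5/13 0 12/13 0; 0 0 0 1]
T2·T1 = [12/13 0 5/13 0; 0 1 0 0; 7/13 0 17/13 0; 0 0 0 1]
T3·…·T1 = [12/13 0 5/13 0; 84/169 -5/13 204/169 0; -35/169 -12/13 -85/169 0; 0 0 0 1]

T = [12/13 0 5/13 0; 84/169 -5/13 204/169 0; -35/169 -12/13 -85/169 0; 0 0 0 1]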